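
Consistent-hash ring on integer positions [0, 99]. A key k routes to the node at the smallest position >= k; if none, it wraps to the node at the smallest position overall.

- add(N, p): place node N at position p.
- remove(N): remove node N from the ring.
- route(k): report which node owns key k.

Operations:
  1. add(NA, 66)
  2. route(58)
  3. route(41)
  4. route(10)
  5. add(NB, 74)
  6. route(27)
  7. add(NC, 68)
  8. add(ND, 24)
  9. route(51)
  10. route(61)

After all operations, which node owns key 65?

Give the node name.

Answer: NA

Derivation:
Op 1: add NA@66 -> ring=[66:NA]
Op 2: route key 58: smallest pos >= 58 is 66 -> NA
Op 3: route key 41: smallest pos >= 41 is 66 -> NA
Op 4: route key 10: smallest pos >= 10 is 66 -> NA
Op 5: add NB@74 -> ring=[66:NA,74:NB]
Op 6: route key 27: smallest pos >= 27 is 66 -> NA
Op 7: add NC@68 -> ring=[66:NA,68:NC,74:NB]
Op 8: add ND@24 -> ring=[24:ND,66:NA,68:NC,74:NB]
Op 9: route key 51: smallest pos >= 51 is 66 -> NA
Op 10: route key 61: smallest pos >= 61 is 66 -> NA
Final route key 65: smallest pos >= 65 is 66 -> NA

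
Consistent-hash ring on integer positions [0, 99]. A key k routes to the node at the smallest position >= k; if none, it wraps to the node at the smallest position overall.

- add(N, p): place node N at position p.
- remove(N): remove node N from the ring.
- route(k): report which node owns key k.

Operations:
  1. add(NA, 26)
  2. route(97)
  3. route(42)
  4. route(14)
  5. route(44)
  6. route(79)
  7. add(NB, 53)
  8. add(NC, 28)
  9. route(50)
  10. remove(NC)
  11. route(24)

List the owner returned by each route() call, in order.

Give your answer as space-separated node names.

Op 1: add NA@26 -> ring=[26:NA]
Op 2: route key 97: none >= 97, wrap to smallest pos 26 -> NA
Op 3: route key 42: none >= 42, wrap to smallest pos 26 -> NA
Op 4: route key 14: smallest pos >= 14 is 26 -> NA
Op 5: route key 44: none >= 44, wrap to smallest pos 26 -> NA
Op 6: route key 79: none >= 79, wrap to smallest pos 26 -> NA
Op 7: add NB@53 -> ring=[26:NA,53:NB]
Op 8: add NC@28 -> ring=[26:NA,28:NC,53:NB]
Op 9: route key 50: smallest pos >= 50 is 53 -> NB
Op 10: remove NC -> ring=[26:NA,53:NB]
Op 11: route key 24: smallest pos >= 24 is 26 -> NA

Answer: NA NA NA NA NA NB NA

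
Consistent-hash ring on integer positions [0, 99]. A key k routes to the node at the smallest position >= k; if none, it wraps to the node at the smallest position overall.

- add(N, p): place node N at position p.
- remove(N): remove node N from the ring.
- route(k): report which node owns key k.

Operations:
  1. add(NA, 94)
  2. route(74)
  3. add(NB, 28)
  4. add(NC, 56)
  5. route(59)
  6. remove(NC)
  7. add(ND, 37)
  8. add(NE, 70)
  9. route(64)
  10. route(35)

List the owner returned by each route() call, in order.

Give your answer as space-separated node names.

Answer: NA NA NE ND

Derivation:
Op 1: add NA@94 -> ring=[94:NA]
Op 2: route key 74: smallest pos >= 74 is 94 -> NA
Op 3: add NB@28 -> ring=[28:NB,94:NA]
Op 4: add NC@56 -> ring=[28:NB,56:NC,94:NA]
Op 5: route key 59: smallest pos >= 59 is 94 -> NA
Op 6: remove NC -> ring=[28:NB,94:NA]
Op 7: add ND@37 -> ring=[28:NB,37:ND,94:NA]
Op 8: add NE@70 -> ring=[28:NB,37:ND,70:NE,94:NA]
Op 9: route key 64: smallest pos >= 64 is 70 -> NE
Op 10: route key 35: smallest pos >= 35 is 37 -> ND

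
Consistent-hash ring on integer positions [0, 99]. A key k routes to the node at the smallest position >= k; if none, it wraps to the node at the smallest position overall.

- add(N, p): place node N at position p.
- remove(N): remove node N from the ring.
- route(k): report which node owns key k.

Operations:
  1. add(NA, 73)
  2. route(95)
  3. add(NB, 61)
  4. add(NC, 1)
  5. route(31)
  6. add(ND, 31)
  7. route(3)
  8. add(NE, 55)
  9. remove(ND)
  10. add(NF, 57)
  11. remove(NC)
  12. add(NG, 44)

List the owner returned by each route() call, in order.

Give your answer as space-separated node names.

Answer: NA NB ND

Derivation:
Op 1: add NA@73 -> ring=[73:NA]
Op 2: route key 95: none >= 95, wrap to smallest pos 73 -> NA
Op 3: add NB@61 -> ring=[61:NB,73:NA]
Op 4: add NC@1 -> ring=[1:NC,61:NB,73:NA]
Op 5: route key 31: smallest pos >= 31 is 61 -> NB
Op 6: add ND@31 -> ring=[1:NC,31:ND,61:NB,73:NA]
Op 7: route key 3: smallest pos >= 3 is 31 -> ND
Op 8: add NE@55 -> ring=[1:NC,31:ND,55:NE,61:NB,73:NA]
Op 9: remove ND -> ring=[1:NC,55:NE,61:NB,73:NA]
Op 10: add NF@57 -> ring=[1:NC,55:NE,57:NF,61:NB,73:NA]
Op 11: remove NC -> ring=[55:NE,57:NF,61:NB,73:NA]
Op 12: add NG@44 -> ring=[44:NG,55:NE,57:NF,61:NB,73:NA]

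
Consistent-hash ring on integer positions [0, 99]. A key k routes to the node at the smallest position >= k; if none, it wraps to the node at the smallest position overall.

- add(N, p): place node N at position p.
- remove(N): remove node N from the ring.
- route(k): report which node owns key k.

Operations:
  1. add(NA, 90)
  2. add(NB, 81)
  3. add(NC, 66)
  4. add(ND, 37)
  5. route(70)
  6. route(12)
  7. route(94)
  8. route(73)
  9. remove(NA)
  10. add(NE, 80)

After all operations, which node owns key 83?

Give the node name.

Op 1: add NA@90 -> ring=[90:NA]
Op 2: add NB@81 -> ring=[81:NB,90:NA]
Op 3: add NC@66 -> ring=[66:NC,81:NB,90:NA]
Op 4: add ND@37 -> ring=[37:ND,66:NC,81:NB,90:NA]
Op 5: route key 70: smallest pos >= 70 is 81 -> NB
Op 6: route key 12: smallest pos >= 12 is 37 -> ND
Op 7: route key 94: none >= 94, wrap to smallest pos 37 -> ND
Op 8: route key 73: smallest pos >= 73 is 81 -> NB
Op 9: remove NA -> ring=[37:ND,66:NC,81:NB]
Op 10: add NE@80 -> ring=[37:ND,66:NC,80:NE,81:NB]
Final route key 83: none >= 83, wrap to smallest pos 37 -> ND

Answer: ND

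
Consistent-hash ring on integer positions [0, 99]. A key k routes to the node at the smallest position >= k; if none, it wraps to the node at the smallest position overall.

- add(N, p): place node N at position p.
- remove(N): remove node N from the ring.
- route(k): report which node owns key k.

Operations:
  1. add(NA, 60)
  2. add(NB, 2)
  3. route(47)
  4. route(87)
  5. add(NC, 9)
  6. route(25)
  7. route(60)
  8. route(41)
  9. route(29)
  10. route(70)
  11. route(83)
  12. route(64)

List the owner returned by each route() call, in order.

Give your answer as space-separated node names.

Op 1: add NA@60 -> ring=[60:NA]
Op 2: add NB@2 -> ring=[2:NB,60:NA]
Op 3: route key 47: smallest pos >= 47 is 60 -> NA
Op 4: route key 87: none >= 87, wrap to smallest pos 2 -> NB
Op 5: add NC@9 -> ring=[2:NB,9:NC,60:NA]
Op 6: route key 25: smallest pos >= 25 is 60 -> NA
Op 7: route key 60: smallest pos >= 60 is 60 -> NA
Op 8: route key 41: smallest pos >= 41 is 60 -> NA
Op 9: route key 29: smallest pos >= 29 is 60 -> NA
Op 10: route key 70: none >= 70, wrap to smallest pos 2 -> NB
Op 11: route key 83: none >= 83, wrap to smallest pos 2 -> NB
Op 12: route key 64: none >= 64, wrap to smallest pos 2 -> NB

Answer: NA NB NA NA NA NA NB NB NB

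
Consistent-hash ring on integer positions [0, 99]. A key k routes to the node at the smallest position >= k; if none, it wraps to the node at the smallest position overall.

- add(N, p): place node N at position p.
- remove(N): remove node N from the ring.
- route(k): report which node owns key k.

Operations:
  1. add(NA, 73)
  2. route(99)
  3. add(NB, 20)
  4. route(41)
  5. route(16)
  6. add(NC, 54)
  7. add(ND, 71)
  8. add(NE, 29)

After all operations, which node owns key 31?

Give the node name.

Op 1: add NA@73 -> ring=[73:NA]
Op 2: route key 99: none >= 99, wrap to smallest pos 73 -> NA
Op 3: add NB@20 -> ring=[20:NB,73:NA]
Op 4: route key 41: smallest pos >= 41 is 73 -> NA
Op 5: route key 16: smallest pos >= 16 is 20 -> NB
Op 6: add NC@54 -> ring=[20:NB,54:NC,73:NA]
Op 7: add ND@71 -> ring=[20:NB,54:NC,71:ND,73:NA]
Op 8: add NE@29 -> ring=[20:NB,29:NE,54:NC,71:ND,73:NA]
Final route key 31: smallest pos >= 31 is 54 -> NC

Answer: NC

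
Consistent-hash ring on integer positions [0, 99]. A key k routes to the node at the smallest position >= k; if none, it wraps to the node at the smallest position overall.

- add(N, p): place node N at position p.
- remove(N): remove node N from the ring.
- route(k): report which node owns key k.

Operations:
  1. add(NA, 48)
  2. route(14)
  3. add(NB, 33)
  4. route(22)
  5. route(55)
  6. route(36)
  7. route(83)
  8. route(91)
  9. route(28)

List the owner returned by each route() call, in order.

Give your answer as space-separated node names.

Op 1: add NA@48 -> ring=[48:NA]
Op 2: route key 14: smallest pos >= 14 is 48 -> NA
Op 3: add NB@33 -> ring=[33:NB,48:NA]
Op 4: route key 22: smallest pos >= 22 is 33 -> NB
Op 5: route key 55: none >= 55, wrap to smallest pos 33 -> NB
Op 6: route key 36: smallest pos >= 36 is 48 -> NA
Op 7: route key 83: none >= 83, wrap to smallest pos 33 -> NB
Op 8: route key 91: none >= 91, wrap to smallest pos 33 -> NB
Op 9: route key 28: smallest pos >= 28 is 33 -> NB

Answer: NA NB NB NA NB NB NB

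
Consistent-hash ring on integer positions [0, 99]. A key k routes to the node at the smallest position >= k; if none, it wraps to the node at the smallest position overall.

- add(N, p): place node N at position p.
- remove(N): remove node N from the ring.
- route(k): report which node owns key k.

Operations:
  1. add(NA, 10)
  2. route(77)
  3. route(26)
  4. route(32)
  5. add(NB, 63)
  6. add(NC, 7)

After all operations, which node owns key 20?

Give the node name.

Op 1: add NA@10 -> ring=[10:NA]
Op 2: route key 77: none >= 77, wrap to smallest pos 10 -> NA
Op 3: route key 26: none >= 26, wrap to smallest pos 10 -> NA
Op 4: route key 32: none >= 32, wrap to smallest pos 10 -> NA
Op 5: add NB@63 -> ring=[10:NA,63:NB]
Op 6: add NC@7 -> ring=[7:NC,10:NA,63:NB]
Final route key 20: smallest pos >= 20 is 63 -> NB

Answer: NB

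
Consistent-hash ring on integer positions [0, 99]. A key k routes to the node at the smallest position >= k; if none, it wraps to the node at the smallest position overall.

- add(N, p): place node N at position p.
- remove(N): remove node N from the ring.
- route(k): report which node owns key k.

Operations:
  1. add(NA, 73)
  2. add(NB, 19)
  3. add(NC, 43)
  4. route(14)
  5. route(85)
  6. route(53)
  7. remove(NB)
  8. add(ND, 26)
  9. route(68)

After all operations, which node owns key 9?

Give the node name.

Op 1: add NA@73 -> ring=[73:NA]
Op 2: add NB@19 -> ring=[19:NB,73:NA]
Op 3: add NC@43 -> ring=[19:NB,43:NC,73:NA]
Op 4: route key 14: smallest pos >= 14 is 19 -> NB
Op 5: route key 85: none >= 85, wrap to smallest pos 19 -> NB
Op 6: route key 53: smallest pos >= 53 is 73 -> NA
Op 7: remove NB -> ring=[43:NC,73:NA]
Op 8: add ND@26 -> ring=[26:ND,43:NC,73:NA]
Op 9: route key 68: smallest pos >= 68 is 73 -> NA
Final route key 9: smallest pos >= 9 is 26 -> ND

Answer: ND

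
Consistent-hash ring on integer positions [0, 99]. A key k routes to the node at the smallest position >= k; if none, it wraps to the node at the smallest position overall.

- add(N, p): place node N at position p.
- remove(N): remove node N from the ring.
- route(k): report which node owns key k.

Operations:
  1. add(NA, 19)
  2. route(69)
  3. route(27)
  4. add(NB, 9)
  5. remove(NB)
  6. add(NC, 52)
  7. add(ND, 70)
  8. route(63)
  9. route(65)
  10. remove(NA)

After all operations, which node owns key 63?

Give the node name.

Answer: ND

Derivation:
Op 1: add NA@19 -> ring=[19:NA]
Op 2: route key 69: none >= 69, wrap to smallest pos 19 -> NA
Op 3: route key 27: none >= 27, wrap to smallest pos 19 -> NA
Op 4: add NB@9 -> ring=[9:NB,19:NA]
Op 5: remove NB -> ring=[19:NA]
Op 6: add NC@52 -> ring=[19:NA,52:NC]
Op 7: add ND@70 -> ring=[19:NA,52:NC,70:ND]
Op 8: route key 63: smallest pos >= 63 is 70 -> ND
Op 9: route key 65: smallest pos >= 65 is 70 -> ND
Op 10: remove NA -> ring=[52:NC,70:ND]
Final route key 63: smallest pos >= 63 is 70 -> ND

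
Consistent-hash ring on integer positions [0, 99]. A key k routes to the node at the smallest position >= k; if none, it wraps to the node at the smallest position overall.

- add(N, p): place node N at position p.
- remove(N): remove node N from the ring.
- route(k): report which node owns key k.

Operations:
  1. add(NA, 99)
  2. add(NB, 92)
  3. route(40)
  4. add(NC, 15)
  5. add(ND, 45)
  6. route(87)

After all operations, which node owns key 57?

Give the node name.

Op 1: add NA@99 -> ring=[99:NA]
Op 2: add NB@92 -> ring=[92:NB,99:NA]
Op 3: route key 40: smallest pos >= 40 is 92 -> NB
Op 4: add NC@15 -> ring=[15:NC,92:NB,99:NA]
Op 5: add ND@45 -> ring=[15:NC,45:ND,92:NB,99:NA]
Op 6: route key 87: smallest pos >= 87 is 92 -> NB
Final route key 57: smallest pos >= 57 is 92 -> NB

Answer: NB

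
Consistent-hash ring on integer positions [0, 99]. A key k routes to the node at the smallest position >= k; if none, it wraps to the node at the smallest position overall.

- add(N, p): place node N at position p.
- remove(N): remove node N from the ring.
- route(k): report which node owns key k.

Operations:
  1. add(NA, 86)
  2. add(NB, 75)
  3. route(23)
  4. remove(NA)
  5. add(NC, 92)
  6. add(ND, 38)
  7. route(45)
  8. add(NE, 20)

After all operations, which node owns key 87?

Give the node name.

Answer: NC

Derivation:
Op 1: add NA@86 -> ring=[86:NA]
Op 2: add NB@75 -> ring=[75:NB,86:NA]
Op 3: route key 23: smallest pos >= 23 is 75 -> NB
Op 4: remove NA -> ring=[75:NB]
Op 5: add NC@92 -> ring=[75:NB,92:NC]
Op 6: add ND@38 -> ring=[38:ND,75:NB,92:NC]
Op 7: route key 45: smallest pos >= 45 is 75 -> NB
Op 8: add NE@20 -> ring=[20:NE,38:ND,75:NB,92:NC]
Final route key 87: smallest pos >= 87 is 92 -> NC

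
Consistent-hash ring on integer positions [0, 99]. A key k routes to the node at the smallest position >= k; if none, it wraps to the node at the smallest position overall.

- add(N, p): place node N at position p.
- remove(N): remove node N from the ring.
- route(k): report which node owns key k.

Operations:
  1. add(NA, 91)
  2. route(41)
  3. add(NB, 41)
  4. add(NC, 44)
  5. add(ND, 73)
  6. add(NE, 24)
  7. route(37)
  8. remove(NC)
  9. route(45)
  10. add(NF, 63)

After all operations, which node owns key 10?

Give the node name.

Op 1: add NA@91 -> ring=[91:NA]
Op 2: route key 41: smallest pos >= 41 is 91 -> NA
Op 3: add NB@41 -> ring=[41:NB,91:NA]
Op 4: add NC@44 -> ring=[41:NB,44:NC,91:NA]
Op 5: add ND@73 -> ring=[41:NB,44:NC,73:ND,91:NA]
Op 6: add NE@24 -> ring=[24:NE,41:NB,44:NC,73:ND,91:NA]
Op 7: route key 37: smallest pos >= 37 is 41 -> NB
Op 8: remove NC -> ring=[24:NE,41:NB,73:ND,91:NA]
Op 9: route key 45: smallest pos >= 45 is 73 -> ND
Op 10: add NF@63 -> ring=[24:NE,41:NB,63:NF,73:ND,91:NA]
Final route key 10: smallest pos >= 10 is 24 -> NE

Answer: NE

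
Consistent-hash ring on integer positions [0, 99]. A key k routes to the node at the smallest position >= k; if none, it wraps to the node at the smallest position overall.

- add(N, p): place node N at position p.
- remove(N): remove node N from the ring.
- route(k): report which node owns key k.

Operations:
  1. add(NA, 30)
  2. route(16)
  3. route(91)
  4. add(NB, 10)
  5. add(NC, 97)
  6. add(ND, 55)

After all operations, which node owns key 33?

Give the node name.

Answer: ND

Derivation:
Op 1: add NA@30 -> ring=[30:NA]
Op 2: route key 16: smallest pos >= 16 is 30 -> NA
Op 3: route key 91: none >= 91, wrap to smallest pos 30 -> NA
Op 4: add NB@10 -> ring=[10:NB,30:NA]
Op 5: add NC@97 -> ring=[10:NB,30:NA,97:NC]
Op 6: add ND@55 -> ring=[10:NB,30:NA,55:ND,97:NC]
Final route key 33: smallest pos >= 33 is 55 -> ND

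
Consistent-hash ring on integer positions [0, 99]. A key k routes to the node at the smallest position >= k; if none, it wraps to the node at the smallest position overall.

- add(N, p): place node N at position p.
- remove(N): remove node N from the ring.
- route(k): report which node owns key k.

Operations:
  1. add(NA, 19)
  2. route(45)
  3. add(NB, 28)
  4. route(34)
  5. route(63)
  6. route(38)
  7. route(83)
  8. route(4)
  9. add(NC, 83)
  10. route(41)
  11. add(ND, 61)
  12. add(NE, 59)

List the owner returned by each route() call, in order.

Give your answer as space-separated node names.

Op 1: add NA@19 -> ring=[19:NA]
Op 2: route key 45: none >= 45, wrap to smallest pos 19 -> NA
Op 3: add NB@28 -> ring=[19:NA,28:NB]
Op 4: route key 34: none >= 34, wrap to smallest pos 19 -> NA
Op 5: route key 63: none >= 63, wrap to smallest pos 19 -> NA
Op 6: route key 38: none >= 38, wrap to smallest pos 19 -> NA
Op 7: route key 83: none >= 83, wrap to smallest pos 19 -> NA
Op 8: route key 4: smallest pos >= 4 is 19 -> NA
Op 9: add NC@83 -> ring=[19:NA,28:NB,83:NC]
Op 10: route key 41: smallest pos >= 41 is 83 -> NC
Op 11: add ND@61 -> ring=[19:NA,28:NB,61:ND,83:NC]
Op 12: add NE@59 -> ring=[19:NA,28:NB,59:NE,61:ND,83:NC]

Answer: NA NA NA NA NA NA NC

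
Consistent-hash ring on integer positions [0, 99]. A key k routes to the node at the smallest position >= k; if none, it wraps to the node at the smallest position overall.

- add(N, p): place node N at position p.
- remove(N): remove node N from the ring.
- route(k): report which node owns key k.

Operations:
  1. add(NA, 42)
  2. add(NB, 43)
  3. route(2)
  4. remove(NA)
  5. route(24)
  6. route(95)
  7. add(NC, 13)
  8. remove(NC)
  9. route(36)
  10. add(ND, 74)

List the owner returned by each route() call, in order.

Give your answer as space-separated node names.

Answer: NA NB NB NB

Derivation:
Op 1: add NA@42 -> ring=[42:NA]
Op 2: add NB@43 -> ring=[42:NA,43:NB]
Op 3: route key 2: smallest pos >= 2 is 42 -> NA
Op 4: remove NA -> ring=[43:NB]
Op 5: route key 24: smallest pos >= 24 is 43 -> NB
Op 6: route key 95: none >= 95, wrap to smallest pos 43 -> NB
Op 7: add NC@13 -> ring=[13:NC,43:NB]
Op 8: remove NC -> ring=[43:NB]
Op 9: route key 36: smallest pos >= 36 is 43 -> NB
Op 10: add ND@74 -> ring=[43:NB,74:ND]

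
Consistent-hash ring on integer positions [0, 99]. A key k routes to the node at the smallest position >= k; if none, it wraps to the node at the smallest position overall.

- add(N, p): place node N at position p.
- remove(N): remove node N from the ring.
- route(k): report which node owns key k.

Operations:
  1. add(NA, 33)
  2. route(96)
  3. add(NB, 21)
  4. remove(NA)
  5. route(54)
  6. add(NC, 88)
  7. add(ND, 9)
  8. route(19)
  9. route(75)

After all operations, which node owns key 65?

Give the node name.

Answer: NC

Derivation:
Op 1: add NA@33 -> ring=[33:NA]
Op 2: route key 96: none >= 96, wrap to smallest pos 33 -> NA
Op 3: add NB@21 -> ring=[21:NB,33:NA]
Op 4: remove NA -> ring=[21:NB]
Op 5: route key 54: none >= 54, wrap to smallest pos 21 -> NB
Op 6: add NC@88 -> ring=[21:NB,88:NC]
Op 7: add ND@9 -> ring=[9:ND,21:NB,88:NC]
Op 8: route key 19: smallest pos >= 19 is 21 -> NB
Op 9: route key 75: smallest pos >= 75 is 88 -> NC
Final route key 65: smallest pos >= 65 is 88 -> NC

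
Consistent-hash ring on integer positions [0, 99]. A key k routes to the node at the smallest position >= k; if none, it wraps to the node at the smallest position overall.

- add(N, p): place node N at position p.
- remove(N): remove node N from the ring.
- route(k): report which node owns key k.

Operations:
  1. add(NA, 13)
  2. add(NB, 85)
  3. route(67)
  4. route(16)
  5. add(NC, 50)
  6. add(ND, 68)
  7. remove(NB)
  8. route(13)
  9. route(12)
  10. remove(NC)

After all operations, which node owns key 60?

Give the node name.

Answer: ND

Derivation:
Op 1: add NA@13 -> ring=[13:NA]
Op 2: add NB@85 -> ring=[13:NA,85:NB]
Op 3: route key 67: smallest pos >= 67 is 85 -> NB
Op 4: route key 16: smallest pos >= 16 is 85 -> NB
Op 5: add NC@50 -> ring=[13:NA,50:NC,85:NB]
Op 6: add ND@68 -> ring=[13:NA,50:NC,68:ND,85:NB]
Op 7: remove NB -> ring=[13:NA,50:NC,68:ND]
Op 8: route key 13: smallest pos >= 13 is 13 -> NA
Op 9: route key 12: smallest pos >= 12 is 13 -> NA
Op 10: remove NC -> ring=[13:NA,68:ND]
Final route key 60: smallest pos >= 60 is 68 -> ND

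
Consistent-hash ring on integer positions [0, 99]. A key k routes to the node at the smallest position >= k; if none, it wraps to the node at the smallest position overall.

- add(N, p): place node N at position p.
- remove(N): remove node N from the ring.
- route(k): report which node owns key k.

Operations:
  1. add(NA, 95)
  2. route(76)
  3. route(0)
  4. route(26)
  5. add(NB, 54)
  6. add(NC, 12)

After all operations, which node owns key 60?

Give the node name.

Answer: NA

Derivation:
Op 1: add NA@95 -> ring=[95:NA]
Op 2: route key 76: smallest pos >= 76 is 95 -> NA
Op 3: route key 0: smallest pos >= 0 is 95 -> NA
Op 4: route key 26: smallest pos >= 26 is 95 -> NA
Op 5: add NB@54 -> ring=[54:NB,95:NA]
Op 6: add NC@12 -> ring=[12:NC,54:NB,95:NA]
Final route key 60: smallest pos >= 60 is 95 -> NA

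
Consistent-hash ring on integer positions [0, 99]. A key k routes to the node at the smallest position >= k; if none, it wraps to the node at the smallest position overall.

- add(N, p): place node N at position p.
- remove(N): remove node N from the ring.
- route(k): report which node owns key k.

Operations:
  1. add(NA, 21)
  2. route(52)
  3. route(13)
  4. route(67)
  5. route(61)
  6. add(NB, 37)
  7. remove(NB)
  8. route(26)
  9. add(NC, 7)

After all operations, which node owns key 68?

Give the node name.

Answer: NC

Derivation:
Op 1: add NA@21 -> ring=[21:NA]
Op 2: route key 52: none >= 52, wrap to smallest pos 21 -> NA
Op 3: route key 13: smallest pos >= 13 is 21 -> NA
Op 4: route key 67: none >= 67, wrap to smallest pos 21 -> NA
Op 5: route key 61: none >= 61, wrap to smallest pos 21 -> NA
Op 6: add NB@37 -> ring=[21:NA,37:NB]
Op 7: remove NB -> ring=[21:NA]
Op 8: route key 26: none >= 26, wrap to smallest pos 21 -> NA
Op 9: add NC@7 -> ring=[7:NC,21:NA]
Final route key 68: none >= 68, wrap to smallest pos 7 -> NC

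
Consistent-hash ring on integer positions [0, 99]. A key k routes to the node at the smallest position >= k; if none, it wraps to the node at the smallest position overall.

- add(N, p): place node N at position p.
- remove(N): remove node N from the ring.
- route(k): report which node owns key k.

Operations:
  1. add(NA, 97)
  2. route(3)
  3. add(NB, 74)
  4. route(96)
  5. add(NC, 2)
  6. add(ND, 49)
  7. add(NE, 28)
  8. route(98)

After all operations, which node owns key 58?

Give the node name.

Op 1: add NA@97 -> ring=[97:NA]
Op 2: route key 3: smallest pos >= 3 is 97 -> NA
Op 3: add NB@74 -> ring=[74:NB,97:NA]
Op 4: route key 96: smallest pos >= 96 is 97 -> NA
Op 5: add NC@2 -> ring=[2:NC,74:NB,97:NA]
Op 6: add ND@49 -> ring=[2:NC,49:ND,74:NB,97:NA]
Op 7: add NE@28 -> ring=[2:NC,28:NE,49:ND,74:NB,97:NA]
Op 8: route key 98: none >= 98, wrap to smallest pos 2 -> NC
Final route key 58: smallest pos >= 58 is 74 -> NB

Answer: NB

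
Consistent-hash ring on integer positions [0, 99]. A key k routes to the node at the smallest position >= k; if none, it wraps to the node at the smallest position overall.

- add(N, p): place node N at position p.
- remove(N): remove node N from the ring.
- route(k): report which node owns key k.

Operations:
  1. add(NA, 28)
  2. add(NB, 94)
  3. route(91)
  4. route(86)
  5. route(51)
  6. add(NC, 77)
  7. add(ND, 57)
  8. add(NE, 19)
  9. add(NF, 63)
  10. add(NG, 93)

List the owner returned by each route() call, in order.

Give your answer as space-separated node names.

Op 1: add NA@28 -> ring=[28:NA]
Op 2: add NB@94 -> ring=[28:NA,94:NB]
Op 3: route key 91: smallest pos >= 91 is 94 -> NB
Op 4: route key 86: smallest pos >= 86 is 94 -> NB
Op 5: route key 51: smallest pos >= 51 is 94 -> NB
Op 6: add NC@77 -> ring=[28:NA,77:NC,94:NB]
Op 7: add ND@57 -> ring=[28:NA,57:ND,77:NC,94:NB]
Op 8: add NE@19 -> ring=[19:NE,28:NA,57:ND,77:NC,94:NB]
Op 9: add NF@63 -> ring=[19:NE,28:NA,57:ND,63:NF,77:NC,94:NB]
Op 10: add NG@93 -> ring=[19:NE,28:NA,57:ND,63:NF,77:NC,93:NG,94:NB]

Answer: NB NB NB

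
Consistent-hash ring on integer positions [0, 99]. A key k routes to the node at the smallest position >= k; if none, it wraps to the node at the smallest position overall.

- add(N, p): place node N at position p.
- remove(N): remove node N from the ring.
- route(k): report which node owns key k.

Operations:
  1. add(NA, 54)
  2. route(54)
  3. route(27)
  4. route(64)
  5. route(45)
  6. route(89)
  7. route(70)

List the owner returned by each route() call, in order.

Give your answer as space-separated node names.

Answer: NA NA NA NA NA NA

Derivation:
Op 1: add NA@54 -> ring=[54:NA]
Op 2: route key 54: smallest pos >= 54 is 54 -> NA
Op 3: route key 27: smallest pos >= 27 is 54 -> NA
Op 4: route key 64: none >= 64, wrap to smallest pos 54 -> NA
Op 5: route key 45: smallest pos >= 45 is 54 -> NA
Op 6: route key 89: none >= 89, wrap to smallest pos 54 -> NA
Op 7: route key 70: none >= 70, wrap to smallest pos 54 -> NA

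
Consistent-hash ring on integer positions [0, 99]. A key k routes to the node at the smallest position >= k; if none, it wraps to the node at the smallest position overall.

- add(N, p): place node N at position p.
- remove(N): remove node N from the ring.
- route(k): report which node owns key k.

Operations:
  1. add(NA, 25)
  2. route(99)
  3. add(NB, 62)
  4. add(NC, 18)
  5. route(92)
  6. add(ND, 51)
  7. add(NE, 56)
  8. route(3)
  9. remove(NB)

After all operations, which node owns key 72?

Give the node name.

Answer: NC

Derivation:
Op 1: add NA@25 -> ring=[25:NA]
Op 2: route key 99: none >= 99, wrap to smallest pos 25 -> NA
Op 3: add NB@62 -> ring=[25:NA,62:NB]
Op 4: add NC@18 -> ring=[18:NC,25:NA,62:NB]
Op 5: route key 92: none >= 92, wrap to smallest pos 18 -> NC
Op 6: add ND@51 -> ring=[18:NC,25:NA,51:ND,62:NB]
Op 7: add NE@56 -> ring=[18:NC,25:NA,51:ND,56:NE,62:NB]
Op 8: route key 3: smallest pos >= 3 is 18 -> NC
Op 9: remove NB -> ring=[18:NC,25:NA,51:ND,56:NE]
Final route key 72: none >= 72, wrap to smallest pos 18 -> NC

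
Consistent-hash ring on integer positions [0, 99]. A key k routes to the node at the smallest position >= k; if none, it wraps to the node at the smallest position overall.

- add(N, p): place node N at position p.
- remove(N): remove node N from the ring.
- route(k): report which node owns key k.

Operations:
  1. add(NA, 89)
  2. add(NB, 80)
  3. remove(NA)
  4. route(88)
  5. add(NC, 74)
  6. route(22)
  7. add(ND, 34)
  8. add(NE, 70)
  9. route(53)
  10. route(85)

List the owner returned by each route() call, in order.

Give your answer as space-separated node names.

Op 1: add NA@89 -> ring=[89:NA]
Op 2: add NB@80 -> ring=[80:NB,89:NA]
Op 3: remove NA -> ring=[80:NB]
Op 4: route key 88: none >= 88, wrap to smallest pos 80 -> NB
Op 5: add NC@74 -> ring=[74:NC,80:NB]
Op 6: route key 22: smallest pos >= 22 is 74 -> NC
Op 7: add ND@34 -> ring=[34:ND,74:NC,80:NB]
Op 8: add NE@70 -> ring=[34:ND,70:NE,74:NC,80:NB]
Op 9: route key 53: smallest pos >= 53 is 70 -> NE
Op 10: route key 85: none >= 85, wrap to smallest pos 34 -> ND

Answer: NB NC NE ND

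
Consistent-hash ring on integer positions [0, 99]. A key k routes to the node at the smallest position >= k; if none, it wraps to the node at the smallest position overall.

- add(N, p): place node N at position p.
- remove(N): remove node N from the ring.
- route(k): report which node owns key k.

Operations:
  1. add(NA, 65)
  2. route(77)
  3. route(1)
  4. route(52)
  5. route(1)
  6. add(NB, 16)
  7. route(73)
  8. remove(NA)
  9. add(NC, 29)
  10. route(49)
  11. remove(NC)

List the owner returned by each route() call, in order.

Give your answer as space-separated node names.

Answer: NA NA NA NA NB NB

Derivation:
Op 1: add NA@65 -> ring=[65:NA]
Op 2: route key 77: none >= 77, wrap to smallest pos 65 -> NA
Op 3: route key 1: smallest pos >= 1 is 65 -> NA
Op 4: route key 52: smallest pos >= 52 is 65 -> NA
Op 5: route key 1: smallest pos >= 1 is 65 -> NA
Op 6: add NB@16 -> ring=[16:NB,65:NA]
Op 7: route key 73: none >= 73, wrap to smallest pos 16 -> NB
Op 8: remove NA -> ring=[16:NB]
Op 9: add NC@29 -> ring=[16:NB,29:NC]
Op 10: route key 49: none >= 49, wrap to smallest pos 16 -> NB
Op 11: remove NC -> ring=[16:NB]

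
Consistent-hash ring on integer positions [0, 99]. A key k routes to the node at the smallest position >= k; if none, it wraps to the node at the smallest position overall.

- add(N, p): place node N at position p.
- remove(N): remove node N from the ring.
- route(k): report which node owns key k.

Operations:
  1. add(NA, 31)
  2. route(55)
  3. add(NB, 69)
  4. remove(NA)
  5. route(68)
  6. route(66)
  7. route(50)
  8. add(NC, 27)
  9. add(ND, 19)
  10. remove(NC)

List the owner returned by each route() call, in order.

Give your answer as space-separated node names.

Answer: NA NB NB NB

Derivation:
Op 1: add NA@31 -> ring=[31:NA]
Op 2: route key 55: none >= 55, wrap to smallest pos 31 -> NA
Op 3: add NB@69 -> ring=[31:NA,69:NB]
Op 4: remove NA -> ring=[69:NB]
Op 5: route key 68: smallest pos >= 68 is 69 -> NB
Op 6: route key 66: smallest pos >= 66 is 69 -> NB
Op 7: route key 50: smallest pos >= 50 is 69 -> NB
Op 8: add NC@27 -> ring=[27:NC,69:NB]
Op 9: add ND@19 -> ring=[19:ND,27:NC,69:NB]
Op 10: remove NC -> ring=[19:ND,69:NB]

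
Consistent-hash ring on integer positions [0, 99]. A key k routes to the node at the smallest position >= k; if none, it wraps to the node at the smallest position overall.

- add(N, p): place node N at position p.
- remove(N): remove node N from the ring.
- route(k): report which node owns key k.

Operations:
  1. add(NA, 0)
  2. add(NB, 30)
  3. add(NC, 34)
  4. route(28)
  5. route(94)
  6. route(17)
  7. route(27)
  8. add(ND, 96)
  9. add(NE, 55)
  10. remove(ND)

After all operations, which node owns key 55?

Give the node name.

Op 1: add NA@0 -> ring=[0:NA]
Op 2: add NB@30 -> ring=[0:NA,30:NB]
Op 3: add NC@34 -> ring=[0:NA,30:NB,34:NC]
Op 4: route key 28: smallest pos >= 28 is 30 -> NB
Op 5: route key 94: none >= 94, wrap to smallest pos 0 -> NA
Op 6: route key 17: smallest pos >= 17 is 30 -> NB
Op 7: route key 27: smallest pos >= 27 is 30 -> NB
Op 8: add ND@96 -> ring=[0:NA,30:NB,34:NC,96:ND]
Op 9: add NE@55 -> ring=[0:NA,30:NB,34:NC,55:NE,96:ND]
Op 10: remove ND -> ring=[0:NA,30:NB,34:NC,55:NE]
Final route key 55: smallest pos >= 55 is 55 -> NE

Answer: NE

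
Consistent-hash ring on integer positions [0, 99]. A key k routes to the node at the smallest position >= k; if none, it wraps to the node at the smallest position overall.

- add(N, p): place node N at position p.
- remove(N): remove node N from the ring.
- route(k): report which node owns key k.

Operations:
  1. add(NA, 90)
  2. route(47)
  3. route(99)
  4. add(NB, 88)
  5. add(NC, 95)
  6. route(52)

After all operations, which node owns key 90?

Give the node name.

Answer: NA

Derivation:
Op 1: add NA@90 -> ring=[90:NA]
Op 2: route key 47: smallest pos >= 47 is 90 -> NA
Op 3: route key 99: none >= 99, wrap to smallest pos 90 -> NA
Op 4: add NB@88 -> ring=[88:NB,90:NA]
Op 5: add NC@95 -> ring=[88:NB,90:NA,95:NC]
Op 6: route key 52: smallest pos >= 52 is 88 -> NB
Final route key 90: smallest pos >= 90 is 90 -> NA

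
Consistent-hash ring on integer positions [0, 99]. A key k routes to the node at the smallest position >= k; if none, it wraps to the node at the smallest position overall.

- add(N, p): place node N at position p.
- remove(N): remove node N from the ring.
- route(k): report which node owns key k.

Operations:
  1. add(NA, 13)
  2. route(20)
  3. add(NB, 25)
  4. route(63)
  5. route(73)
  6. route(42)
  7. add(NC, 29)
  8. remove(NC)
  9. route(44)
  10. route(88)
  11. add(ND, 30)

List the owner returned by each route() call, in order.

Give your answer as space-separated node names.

Op 1: add NA@13 -> ring=[13:NA]
Op 2: route key 20: none >= 20, wrap to smallest pos 13 -> NA
Op 3: add NB@25 -> ring=[13:NA,25:NB]
Op 4: route key 63: none >= 63, wrap to smallest pos 13 -> NA
Op 5: route key 73: none >= 73, wrap to smallest pos 13 -> NA
Op 6: route key 42: none >= 42, wrap to smallest pos 13 -> NA
Op 7: add NC@29 -> ring=[13:NA,25:NB,29:NC]
Op 8: remove NC -> ring=[13:NA,25:NB]
Op 9: route key 44: none >= 44, wrap to smallest pos 13 -> NA
Op 10: route key 88: none >= 88, wrap to smallest pos 13 -> NA
Op 11: add ND@30 -> ring=[13:NA,25:NB,30:ND]

Answer: NA NA NA NA NA NA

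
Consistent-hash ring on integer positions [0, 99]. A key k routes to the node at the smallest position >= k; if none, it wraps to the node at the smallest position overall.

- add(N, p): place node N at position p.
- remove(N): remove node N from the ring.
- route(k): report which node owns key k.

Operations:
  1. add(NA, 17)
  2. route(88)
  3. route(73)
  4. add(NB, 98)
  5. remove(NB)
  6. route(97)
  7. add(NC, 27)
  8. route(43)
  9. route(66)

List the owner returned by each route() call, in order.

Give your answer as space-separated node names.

Answer: NA NA NA NA NA

Derivation:
Op 1: add NA@17 -> ring=[17:NA]
Op 2: route key 88: none >= 88, wrap to smallest pos 17 -> NA
Op 3: route key 73: none >= 73, wrap to smallest pos 17 -> NA
Op 4: add NB@98 -> ring=[17:NA,98:NB]
Op 5: remove NB -> ring=[17:NA]
Op 6: route key 97: none >= 97, wrap to smallest pos 17 -> NA
Op 7: add NC@27 -> ring=[17:NA,27:NC]
Op 8: route key 43: none >= 43, wrap to smallest pos 17 -> NA
Op 9: route key 66: none >= 66, wrap to smallest pos 17 -> NA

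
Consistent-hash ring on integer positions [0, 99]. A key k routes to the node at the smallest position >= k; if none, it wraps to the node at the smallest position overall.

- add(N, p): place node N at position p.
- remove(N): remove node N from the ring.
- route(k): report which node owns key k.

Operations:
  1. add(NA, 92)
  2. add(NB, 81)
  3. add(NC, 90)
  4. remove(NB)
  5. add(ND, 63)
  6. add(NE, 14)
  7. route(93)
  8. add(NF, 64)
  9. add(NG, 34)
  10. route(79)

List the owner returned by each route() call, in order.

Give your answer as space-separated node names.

Answer: NE NC

Derivation:
Op 1: add NA@92 -> ring=[92:NA]
Op 2: add NB@81 -> ring=[81:NB,92:NA]
Op 3: add NC@90 -> ring=[81:NB,90:NC,92:NA]
Op 4: remove NB -> ring=[90:NC,92:NA]
Op 5: add ND@63 -> ring=[63:ND,90:NC,92:NA]
Op 6: add NE@14 -> ring=[14:NE,63:ND,90:NC,92:NA]
Op 7: route key 93: none >= 93, wrap to smallest pos 14 -> NE
Op 8: add NF@64 -> ring=[14:NE,63:ND,64:NF,90:NC,92:NA]
Op 9: add NG@34 -> ring=[14:NE,34:NG,63:ND,64:NF,90:NC,92:NA]
Op 10: route key 79: smallest pos >= 79 is 90 -> NC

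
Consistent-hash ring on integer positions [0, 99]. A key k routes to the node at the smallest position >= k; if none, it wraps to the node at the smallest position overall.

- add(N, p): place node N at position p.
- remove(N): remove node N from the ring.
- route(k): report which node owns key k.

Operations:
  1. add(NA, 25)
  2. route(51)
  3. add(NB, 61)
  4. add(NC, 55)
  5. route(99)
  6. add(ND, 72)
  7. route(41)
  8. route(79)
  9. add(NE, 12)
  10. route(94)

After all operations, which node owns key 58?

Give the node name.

Answer: NB

Derivation:
Op 1: add NA@25 -> ring=[25:NA]
Op 2: route key 51: none >= 51, wrap to smallest pos 25 -> NA
Op 3: add NB@61 -> ring=[25:NA,61:NB]
Op 4: add NC@55 -> ring=[25:NA,55:NC,61:NB]
Op 5: route key 99: none >= 99, wrap to smallest pos 25 -> NA
Op 6: add ND@72 -> ring=[25:NA,55:NC,61:NB,72:ND]
Op 7: route key 41: smallest pos >= 41 is 55 -> NC
Op 8: route key 79: none >= 79, wrap to smallest pos 25 -> NA
Op 9: add NE@12 -> ring=[12:NE,25:NA,55:NC,61:NB,72:ND]
Op 10: route key 94: none >= 94, wrap to smallest pos 12 -> NE
Final route key 58: smallest pos >= 58 is 61 -> NB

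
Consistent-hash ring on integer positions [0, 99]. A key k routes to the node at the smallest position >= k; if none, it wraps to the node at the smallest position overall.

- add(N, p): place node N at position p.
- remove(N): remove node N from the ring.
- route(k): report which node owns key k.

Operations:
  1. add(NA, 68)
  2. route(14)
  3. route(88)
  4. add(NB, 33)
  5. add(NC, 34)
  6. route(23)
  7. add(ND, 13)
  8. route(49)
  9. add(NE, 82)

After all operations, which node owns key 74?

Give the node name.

Op 1: add NA@68 -> ring=[68:NA]
Op 2: route key 14: smallest pos >= 14 is 68 -> NA
Op 3: route key 88: none >= 88, wrap to smallest pos 68 -> NA
Op 4: add NB@33 -> ring=[33:NB,68:NA]
Op 5: add NC@34 -> ring=[33:NB,34:NC,68:NA]
Op 6: route key 23: smallest pos >= 23 is 33 -> NB
Op 7: add ND@13 -> ring=[13:ND,33:NB,34:NC,68:NA]
Op 8: route key 49: smallest pos >= 49 is 68 -> NA
Op 9: add NE@82 -> ring=[13:ND,33:NB,34:NC,68:NA,82:NE]
Final route key 74: smallest pos >= 74 is 82 -> NE

Answer: NE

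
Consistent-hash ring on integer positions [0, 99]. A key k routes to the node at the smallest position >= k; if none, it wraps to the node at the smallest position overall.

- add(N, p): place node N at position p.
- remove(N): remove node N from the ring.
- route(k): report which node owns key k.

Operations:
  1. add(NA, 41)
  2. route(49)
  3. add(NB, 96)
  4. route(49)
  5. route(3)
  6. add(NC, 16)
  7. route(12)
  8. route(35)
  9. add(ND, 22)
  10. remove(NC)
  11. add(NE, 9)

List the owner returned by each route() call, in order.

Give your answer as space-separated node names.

Op 1: add NA@41 -> ring=[41:NA]
Op 2: route key 49: none >= 49, wrap to smallest pos 41 -> NA
Op 3: add NB@96 -> ring=[41:NA,96:NB]
Op 4: route key 49: smallest pos >= 49 is 96 -> NB
Op 5: route key 3: smallest pos >= 3 is 41 -> NA
Op 6: add NC@16 -> ring=[16:NC,41:NA,96:NB]
Op 7: route key 12: smallest pos >= 12 is 16 -> NC
Op 8: route key 35: smallest pos >= 35 is 41 -> NA
Op 9: add ND@22 -> ring=[16:NC,22:ND,41:NA,96:NB]
Op 10: remove NC -> ring=[22:ND,41:NA,96:NB]
Op 11: add NE@9 -> ring=[9:NE,22:ND,41:NA,96:NB]

Answer: NA NB NA NC NA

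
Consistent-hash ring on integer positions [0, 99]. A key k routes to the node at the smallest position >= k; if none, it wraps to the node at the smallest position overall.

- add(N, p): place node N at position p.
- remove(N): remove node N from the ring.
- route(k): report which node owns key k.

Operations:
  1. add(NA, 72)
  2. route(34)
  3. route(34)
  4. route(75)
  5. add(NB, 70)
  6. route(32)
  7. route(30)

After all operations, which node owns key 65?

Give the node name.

Op 1: add NA@72 -> ring=[72:NA]
Op 2: route key 34: smallest pos >= 34 is 72 -> NA
Op 3: route key 34: smallest pos >= 34 is 72 -> NA
Op 4: route key 75: none >= 75, wrap to smallest pos 72 -> NA
Op 5: add NB@70 -> ring=[70:NB,72:NA]
Op 6: route key 32: smallest pos >= 32 is 70 -> NB
Op 7: route key 30: smallest pos >= 30 is 70 -> NB
Final route key 65: smallest pos >= 65 is 70 -> NB

Answer: NB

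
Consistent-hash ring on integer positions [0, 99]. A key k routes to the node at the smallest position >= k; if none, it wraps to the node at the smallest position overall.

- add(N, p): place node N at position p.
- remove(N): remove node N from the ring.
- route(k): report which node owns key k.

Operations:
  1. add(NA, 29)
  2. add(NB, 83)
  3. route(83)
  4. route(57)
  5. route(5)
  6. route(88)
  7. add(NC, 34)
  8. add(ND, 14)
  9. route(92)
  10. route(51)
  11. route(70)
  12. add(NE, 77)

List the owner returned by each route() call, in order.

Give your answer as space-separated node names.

Answer: NB NB NA NA ND NB NB

Derivation:
Op 1: add NA@29 -> ring=[29:NA]
Op 2: add NB@83 -> ring=[29:NA,83:NB]
Op 3: route key 83: smallest pos >= 83 is 83 -> NB
Op 4: route key 57: smallest pos >= 57 is 83 -> NB
Op 5: route key 5: smallest pos >= 5 is 29 -> NA
Op 6: route key 88: none >= 88, wrap to smallest pos 29 -> NA
Op 7: add NC@34 -> ring=[29:NA,34:NC,83:NB]
Op 8: add ND@14 -> ring=[14:ND,29:NA,34:NC,83:NB]
Op 9: route key 92: none >= 92, wrap to smallest pos 14 -> ND
Op 10: route key 51: smallest pos >= 51 is 83 -> NB
Op 11: route key 70: smallest pos >= 70 is 83 -> NB
Op 12: add NE@77 -> ring=[14:ND,29:NA,34:NC,77:NE,83:NB]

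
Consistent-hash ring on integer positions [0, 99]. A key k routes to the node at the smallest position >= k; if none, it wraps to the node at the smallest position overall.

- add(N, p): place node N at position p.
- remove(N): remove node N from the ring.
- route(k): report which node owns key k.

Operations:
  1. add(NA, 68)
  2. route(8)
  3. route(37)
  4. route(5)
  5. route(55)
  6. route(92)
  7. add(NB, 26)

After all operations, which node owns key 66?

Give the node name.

Answer: NA

Derivation:
Op 1: add NA@68 -> ring=[68:NA]
Op 2: route key 8: smallest pos >= 8 is 68 -> NA
Op 3: route key 37: smallest pos >= 37 is 68 -> NA
Op 4: route key 5: smallest pos >= 5 is 68 -> NA
Op 5: route key 55: smallest pos >= 55 is 68 -> NA
Op 6: route key 92: none >= 92, wrap to smallest pos 68 -> NA
Op 7: add NB@26 -> ring=[26:NB,68:NA]
Final route key 66: smallest pos >= 66 is 68 -> NA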